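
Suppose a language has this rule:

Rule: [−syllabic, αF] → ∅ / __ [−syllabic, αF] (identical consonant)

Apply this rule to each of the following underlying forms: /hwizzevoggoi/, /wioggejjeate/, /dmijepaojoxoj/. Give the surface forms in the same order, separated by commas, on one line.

/hwizzevoggoi/: /zz/ is a geminate; the first /z/ deletes. /gg/ is a geminate; the first /g/ deletes. → [hwizevogoi].
/wioggejjeate/: /gg/ is a geminate; the first /g/ deletes. /jj/ is a geminate; the first /j/ deletes. → [wiogejeate].
/dmijepaojoxoj/: the rule's environment is not met; surfaces unchanged as [dmijepaojoxoj].

hwizevogoi, wiogejeate, dmijepaojoxoj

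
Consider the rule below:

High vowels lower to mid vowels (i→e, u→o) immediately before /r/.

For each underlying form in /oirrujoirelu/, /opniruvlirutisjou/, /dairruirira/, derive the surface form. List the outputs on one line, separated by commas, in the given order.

/oirrujoirelu/: /i/ is a high vowel immediately before /r/, so it lowers to [e]. /i/ is a high vowel immediately before /r/, so it lowers to [e]. → [oerrujoerelu].
/opniruvlirutisjou/: /i/ is a high vowel immediately before /r/, so it lowers to [e]. /i/ is a high vowel immediately before /r/, so it lowers to [e]. → [opneruvlerutisjou].
/dairruirira/: /i/ is a high vowel immediately before /r/, so it lowers to [e]. /i/ is a high vowel immediately before /r/, so it lowers to [e]. /i/ is a high vowel immediately before /r/, so it lowers to [e]. → [daerruerera].

oerrujoerelu, opneruvlerutisjou, daerruerera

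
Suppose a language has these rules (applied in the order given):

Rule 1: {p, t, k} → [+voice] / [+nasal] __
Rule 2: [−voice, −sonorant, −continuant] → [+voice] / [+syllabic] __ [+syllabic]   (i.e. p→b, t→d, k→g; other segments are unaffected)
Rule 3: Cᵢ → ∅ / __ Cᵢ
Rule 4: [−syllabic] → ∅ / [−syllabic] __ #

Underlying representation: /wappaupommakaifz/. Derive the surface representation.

wapaubomagaif

Rule 1 (post-nasal voicing): no segment meets the environment; /wappaupommakaifz/ is unchanged.
Rule 2 (intervocalic voicing): /p/ is a voiceless stop between vowels /u/ and /o/, so it voices to [b]. /k/ is a voiceless stop between vowels /a/ and /a/, so it voices to [g]. /wappaupommakaifz/ → wappaubommagaifz.
Rule 3 (degemination): /pp/ is a geminate; the first /p/ deletes. /mm/ is a geminate; the first /m/ deletes. /wappaubommagaifz/ → wapaubomagaifz.
Rule 4 (final cluster simplification): /z/ is the second consonant of a word-final cluster /fz/, so it deletes. /wapaubomagaifz/ → wapaubomagaif.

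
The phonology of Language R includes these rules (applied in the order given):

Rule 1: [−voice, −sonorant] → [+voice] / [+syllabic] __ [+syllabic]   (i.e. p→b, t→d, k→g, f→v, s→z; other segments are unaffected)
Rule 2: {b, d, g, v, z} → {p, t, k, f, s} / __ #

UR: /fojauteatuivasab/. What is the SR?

Rule 1 (intervocalic voicing): /t/ is a voiceless obstruent between vowels /u/ and /e/, so it voices to [d]. /t/ is a voiceless obstruent between vowels /a/ and /u/, so it voices to [d]. /s/ is a voiceless obstruent between vowels /a/ and /a/, so it voices to [z]. /fojauteatuivasab/ → fojaudeaduivazab.
Rule 2 (final devoicing): /b/ is a voiced obstruent in word-final position, so it devoices to [p]. /fojaudeaduivazab/ → fojaudeaduivazap.

fojaudeaduivazap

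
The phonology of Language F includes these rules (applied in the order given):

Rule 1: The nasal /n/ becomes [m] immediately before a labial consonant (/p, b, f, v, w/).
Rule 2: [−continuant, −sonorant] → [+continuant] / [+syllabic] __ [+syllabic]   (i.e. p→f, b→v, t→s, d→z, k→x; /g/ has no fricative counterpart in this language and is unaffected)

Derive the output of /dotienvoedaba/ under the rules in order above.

Rule 1 (nasal place assimilation): /n/ precedes the labial consonant /v/, so it assimilates in place to [m]. /dotienvoedaba/ → dotiemvoedaba.
Rule 2 (intervocalic spirantization): /t/ is a stop between vowels /o/ and /i/, so it spirantizes to the fricative [s]. /d/ is a stop between vowels /e/ and /a/, so it spirantizes to the fricative [z]. /b/ is a stop between vowels /a/ and /a/, so it spirantizes to the fricative [v]. /dotiemvoedaba/ → dosiemvoezava.

dosiemvoezava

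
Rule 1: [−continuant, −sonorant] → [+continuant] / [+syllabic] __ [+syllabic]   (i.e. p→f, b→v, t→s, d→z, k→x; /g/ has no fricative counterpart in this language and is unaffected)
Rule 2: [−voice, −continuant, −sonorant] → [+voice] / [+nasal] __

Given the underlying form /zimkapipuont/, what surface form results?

zimgafifuond

Rule 1 (intervocalic spirantization): /p/ is a stop between vowels /a/ and /i/, so it spirantizes to the fricative [f]. /p/ is a stop between vowels /i/ and /u/, so it spirantizes to the fricative [f]. /zimkapipuont/ → zimkafifuont.
Rule 2 (post-nasal voicing): /k/ is a voiceless stop immediately after the nasal /m/, so it voices to [g]. /t/ is a voiceless stop immediately after the nasal /n/, so it voices to [d]. /zimkafifuont/ → zimgafifuond.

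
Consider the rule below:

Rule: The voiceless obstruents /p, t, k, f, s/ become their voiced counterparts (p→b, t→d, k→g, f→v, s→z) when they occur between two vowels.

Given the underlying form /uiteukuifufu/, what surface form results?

/t/ is a voiceless obstruent between vowels /i/ and /e/, so it voices to [d].
/k/ is a voiceless obstruent between vowels /u/ and /u/, so it voices to [g].
/f/ is a voiceless obstruent between vowels /i/ and /u/, so it voices to [v].
/f/ is a voiceless obstruent between vowels /u/ and /u/, so it voices to [v].
Surface form: [uideuguivuvu].

uideuguivuvu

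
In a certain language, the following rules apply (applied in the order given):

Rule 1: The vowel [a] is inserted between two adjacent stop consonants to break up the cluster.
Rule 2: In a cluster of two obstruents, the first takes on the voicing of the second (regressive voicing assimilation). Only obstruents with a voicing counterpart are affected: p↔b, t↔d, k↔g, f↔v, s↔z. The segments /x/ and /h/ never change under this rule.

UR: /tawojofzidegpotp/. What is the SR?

tawojovzidegapotap

Rule 1 (stop-cluster a-epenthesis): /g/ and /p/ form a stop–stop cluster, so [a] is inserted between them. /t/ and /p/ form a stop–stop cluster, so [a] is inserted between them. /tawojofzidegpotp/ → tawojofzidegapotap.
Rule 2 (regressive voicing assimilation): /f/ precedes the voiced obstruent /z/, so it voices to [v] by assimilation. /tawojofzidegapotap/ → tawojovzidegapotap.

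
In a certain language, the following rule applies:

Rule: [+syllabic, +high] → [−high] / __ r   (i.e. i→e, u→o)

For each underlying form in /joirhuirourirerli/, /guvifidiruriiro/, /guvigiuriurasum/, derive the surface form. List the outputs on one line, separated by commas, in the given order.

/joirhuirourirerli/: /i/ is a high vowel immediately before /r/, so it lowers to [e]. /i/ is a high vowel immediately before /r/, so it lowers to [e]. /u/ is a high vowel immediately before /r/, so it lowers to [o]. /i/ is a high vowel immediately before /r/, so it lowers to [e]. → [joerhueroorererli].
/guvifidiruriiro/: /i/ is a high vowel immediately before /r/, so it lowers to [e]. /u/ is a high vowel immediately before /r/, so it lowers to [o]. /i/ is a high vowel immediately before /r/, so it lowers to [e]. → [guvifideroriero].
/guvigiuriurasum/: /u/ is a high vowel immediately before /r/, so it lowers to [o]. /u/ is a high vowel immediately before /r/, so it lowers to [o]. → [guvigioriorasum].

joerhueroorererli, guvifideroriero, guvigioriorasum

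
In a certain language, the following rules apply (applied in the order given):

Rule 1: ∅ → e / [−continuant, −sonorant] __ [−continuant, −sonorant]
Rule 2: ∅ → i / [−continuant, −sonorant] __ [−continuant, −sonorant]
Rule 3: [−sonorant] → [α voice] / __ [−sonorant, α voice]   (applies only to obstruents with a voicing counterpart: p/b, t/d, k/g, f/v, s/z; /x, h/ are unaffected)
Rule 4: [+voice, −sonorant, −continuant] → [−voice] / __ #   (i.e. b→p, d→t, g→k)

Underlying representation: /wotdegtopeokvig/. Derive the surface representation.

Rule 1 (stop-cluster e-epenthesis): /t/ and /d/ form a stop–stop cluster, so [e] is inserted between them. /g/ and /t/ form a stop–stop cluster, so [e] is inserted between them. /wotdegtopeokvig/ → wotedegetopeokvig.
Rule 2 (stop-cluster i-epenthesis): no segment meets the environment; /wotedegetopeokvig/ is unchanged.
Rule 3 (regressive voicing assimilation): /k/ precedes the voiced obstruent /v/, so it voices to [g] by assimilation. /wotedegetopeokvig/ → wotedegetopeogvig.
Rule 4 (final devoicing): /g/ is a voiced stop in word-final position, so it devoices to [k]. /wotedegetopeogvig/ → wotedegetopeogvik.

wotedegetopeogvik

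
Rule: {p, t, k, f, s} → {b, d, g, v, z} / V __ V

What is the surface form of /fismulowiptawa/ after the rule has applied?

No segment of /fismulowiptawa/ meets the structural description of the rule, so the form surfaces unchanged.

fismulowiptawa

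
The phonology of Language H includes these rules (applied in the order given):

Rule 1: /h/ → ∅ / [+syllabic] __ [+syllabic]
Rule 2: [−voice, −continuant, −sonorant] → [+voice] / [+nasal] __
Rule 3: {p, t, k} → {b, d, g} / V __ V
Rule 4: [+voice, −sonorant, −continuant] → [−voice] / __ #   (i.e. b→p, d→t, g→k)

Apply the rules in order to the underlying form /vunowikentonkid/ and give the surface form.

vunowigendongit

Rule 1 (intervocalic h-deletion): no segment meets the environment; /vunowikentonkid/ is unchanged.
Rule 2 (post-nasal voicing): /t/ is a voiceless stop immediately after the nasal /n/, so it voices to [d]. /k/ is a voiceless stop immediately after the nasal /n/, so it voices to [g]. /vunowikentonkid/ → vunowikendongid.
Rule 3 (intervocalic voicing): /k/ is a voiceless stop between vowels /i/ and /e/, so it voices to [g]. /vunowikendongid/ → vunowigendongid.
Rule 4 (final devoicing): /d/ is a voiced stop in word-final position, so it devoices to [t]. /vunowigendongid/ → vunowigendongit.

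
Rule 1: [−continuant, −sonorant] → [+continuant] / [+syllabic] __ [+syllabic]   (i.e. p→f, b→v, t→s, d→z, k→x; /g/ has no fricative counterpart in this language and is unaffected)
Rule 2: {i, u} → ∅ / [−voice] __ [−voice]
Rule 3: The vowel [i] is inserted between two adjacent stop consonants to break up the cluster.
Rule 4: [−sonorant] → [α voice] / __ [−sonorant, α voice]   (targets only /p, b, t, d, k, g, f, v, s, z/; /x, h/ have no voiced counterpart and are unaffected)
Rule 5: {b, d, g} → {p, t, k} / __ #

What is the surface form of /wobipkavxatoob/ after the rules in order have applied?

wovipikafxasoop

Rule 1 (intervocalic spirantization): /b/ is a stop between vowels /o/ and /i/, so it spirantizes to the fricative [v]. /t/ is a stop between vowels /a/ and /o/, so it spirantizes to the fricative [s]. /wobipkavxatoob/ → wovipkavxasoob.
Rule 2 (high vowel syncope): no segment meets the environment; /wovipkavxasoob/ is unchanged.
Rule 3 (stop-cluster i-epenthesis): /p/ and /k/ form a stop–stop cluster, so [i] is inserted between them. /wovipkavxasoob/ → wovipikavxasoob.
Rule 4 (regressive voicing assimilation): /v/ precedes the voiceless obstruent /x/, so it devoices to [f] by assimilation. /wovipikavxasoob/ → wovipikafxasoob.
Rule 5 (final devoicing): /b/ is a voiced stop in word-final position, so it devoices to [p]. /wovipikafxasoob/ → wovipikafxasoop.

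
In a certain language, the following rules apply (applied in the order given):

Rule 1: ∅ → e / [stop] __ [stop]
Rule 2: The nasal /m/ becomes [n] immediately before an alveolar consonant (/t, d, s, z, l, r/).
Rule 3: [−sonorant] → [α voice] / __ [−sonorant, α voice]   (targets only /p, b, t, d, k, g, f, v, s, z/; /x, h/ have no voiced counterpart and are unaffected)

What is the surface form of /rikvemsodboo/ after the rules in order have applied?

rigvensodeboo

Rule 1 (stop-cluster e-epenthesis): /d/ and /b/ form a stop–stop cluster, so [e] is inserted between them. /rikvemsodboo/ → rikvemsodeboo.
Rule 2 (nasal place assimilation): /m/ precedes the alveolar consonant /s/, so it assimilates in place to [n]. /rikvemsodeboo/ → rikvensodeboo.
Rule 3 (regressive voicing assimilation): /k/ precedes the voiced obstruent /v/, so it voices to [g] by assimilation. /rikvensodeboo/ → rigvensodeboo.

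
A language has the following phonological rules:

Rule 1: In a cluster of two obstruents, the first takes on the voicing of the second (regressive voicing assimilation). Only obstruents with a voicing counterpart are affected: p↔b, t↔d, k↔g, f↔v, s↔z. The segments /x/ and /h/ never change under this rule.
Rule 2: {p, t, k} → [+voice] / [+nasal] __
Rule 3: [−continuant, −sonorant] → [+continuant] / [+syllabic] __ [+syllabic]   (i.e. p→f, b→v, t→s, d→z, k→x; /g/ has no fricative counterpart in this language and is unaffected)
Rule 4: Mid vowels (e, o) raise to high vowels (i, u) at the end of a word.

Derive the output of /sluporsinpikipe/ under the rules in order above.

sluforsinbixifi

Rule 1 (regressive voicing assimilation): no segment meets the environment; /sluporsinpikipe/ is unchanged.
Rule 2 (post-nasal voicing): /p/ is a voiceless stop immediately after the nasal /n/, so it voices to [b]. /sluporsinpikipe/ → sluporsinbikipe.
Rule 3 (intervocalic spirantization): /p/ is a stop between vowels /u/ and /o/, so it spirantizes to the fricative [f]. /k/ is a stop between vowels /i/ and /i/, so it spirantizes to the fricative [x]. /p/ is a stop between vowels /i/ and /e/, so it spirantizes to the fricative [f]. /sluporsinbikipe/ → sluforsinbixife.
Rule 4 (final vowel raising): /e/ is a mid vowel in word-final position, so it raises to [i]. /sluforsinbixife/ → sluforsinbixifi.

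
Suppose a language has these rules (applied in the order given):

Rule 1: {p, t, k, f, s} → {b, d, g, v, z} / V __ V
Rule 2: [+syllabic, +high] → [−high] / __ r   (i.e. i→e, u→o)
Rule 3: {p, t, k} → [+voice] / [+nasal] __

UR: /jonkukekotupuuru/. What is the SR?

Rule 1 (intervocalic voicing): /k/ is a voiceless obstruent between vowels /u/ and /e/, so it voices to [g]. /k/ is a voiceless obstruent between vowels /e/ and /o/, so it voices to [g]. /t/ is a voiceless obstruent between vowels /o/ and /u/, so it voices to [d]. /p/ is a voiceless obstruent between vowels /u/ and /u/, so it voices to [b]. /jonkukekotupuuru/ → jonkugegodubuuru.
Rule 2 (pre-rhotic lowering): /u/ is a high vowel immediately before /r/, so it lowers to [o]. /jonkugegodubuuru/ → jonkugegodubuoru.
Rule 3 (post-nasal voicing): /k/ is a voiceless stop immediately after the nasal /n/, so it voices to [g]. /jonkugegodubuoru/ → jongugegodubuoru.

jongugegodubuoru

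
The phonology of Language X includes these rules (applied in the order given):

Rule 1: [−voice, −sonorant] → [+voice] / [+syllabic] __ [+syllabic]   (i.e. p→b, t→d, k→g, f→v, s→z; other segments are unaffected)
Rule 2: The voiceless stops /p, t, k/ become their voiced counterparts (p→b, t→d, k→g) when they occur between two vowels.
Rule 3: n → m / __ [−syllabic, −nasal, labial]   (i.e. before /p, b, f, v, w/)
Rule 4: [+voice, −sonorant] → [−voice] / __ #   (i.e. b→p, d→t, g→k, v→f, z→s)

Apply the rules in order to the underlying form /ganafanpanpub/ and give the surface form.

Rule 1 (intervocalic voicing): /f/ is a voiceless obstruent between vowels /a/ and /a/, so it voices to [v]. /ganafanpanpub/ → ganavanpanpub.
Rule 2 (intervocalic voicing): no segment meets the environment; /ganavanpanpub/ is unchanged.
Rule 3 (nasal place assimilation): /n/ precedes the labial consonant /p/, so it assimilates in place to [m]. /n/ precedes the labial consonant /p/, so it assimilates in place to [m]. /ganavanpanpub/ → ganavampampub.
Rule 4 (final devoicing): /b/ is a voiced obstruent in word-final position, so it devoices to [p]. /ganavampampub/ → ganavampampup.

ganavampampup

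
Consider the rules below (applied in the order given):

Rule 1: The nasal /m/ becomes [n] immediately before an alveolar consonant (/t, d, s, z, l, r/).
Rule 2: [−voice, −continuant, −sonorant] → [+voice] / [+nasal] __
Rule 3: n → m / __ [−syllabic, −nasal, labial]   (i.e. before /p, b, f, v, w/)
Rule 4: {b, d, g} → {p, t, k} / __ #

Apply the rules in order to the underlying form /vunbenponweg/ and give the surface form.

Rule 1 (nasal place assimilation): no segment meets the environment; /vunbenponweg/ is unchanged.
Rule 2 (post-nasal voicing): /p/ is a voiceless stop immediately after the nasal /n/, so it voices to [b]. /vunbenponweg/ → vunbenbonweg.
Rule 3 (nasal place assimilation): /n/ precedes the labial consonant /b/, so it assimilates in place to [m]. /n/ precedes the labial consonant /b/, so it assimilates in place to [m]. /n/ precedes the labial consonant /w/, so it assimilates in place to [m]. /vunbenbonweg/ → vumbembomweg.
Rule 4 (final devoicing): /g/ is a voiced stop in word-final position, so it devoices to [k]. /vumbembomweg/ → vumbembomwek.

vumbembomwek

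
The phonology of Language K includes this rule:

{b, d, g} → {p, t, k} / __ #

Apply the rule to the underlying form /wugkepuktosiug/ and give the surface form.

/g/ is a voiced stop in word-final position, so it devoices to [k].
The other instance of /g/ does not occur in the required environment and remains unchanged.
Surface form: [wugkepuktosiuk].

wugkepuktosiuk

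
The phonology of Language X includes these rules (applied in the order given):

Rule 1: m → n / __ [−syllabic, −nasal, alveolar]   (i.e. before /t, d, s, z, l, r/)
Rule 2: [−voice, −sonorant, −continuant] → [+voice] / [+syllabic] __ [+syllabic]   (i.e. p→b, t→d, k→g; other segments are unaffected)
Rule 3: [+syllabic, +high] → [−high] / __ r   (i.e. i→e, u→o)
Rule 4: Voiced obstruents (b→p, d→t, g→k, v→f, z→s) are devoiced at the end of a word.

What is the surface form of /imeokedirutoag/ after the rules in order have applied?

Rule 1 (nasal place assimilation): no segment meets the environment; /imeokedirutoag/ is unchanged.
Rule 2 (intervocalic voicing): /k/ is a voiceless stop between vowels /o/ and /e/, so it voices to [g]. /t/ is a voiceless stop between vowels /u/ and /o/, so it voices to [d]. /imeokedirutoag/ → imeogedirudoag.
Rule 3 (pre-rhotic lowering): /i/ is a high vowel immediately before /r/, so it lowers to [e]. /imeogedirudoag/ → imeogederudoag.
Rule 4 (final devoicing): /g/ is a voiced obstruent in word-final position, so it devoices to [k]. /imeogederudoag/ → imeogederudoak.

imeogederudoak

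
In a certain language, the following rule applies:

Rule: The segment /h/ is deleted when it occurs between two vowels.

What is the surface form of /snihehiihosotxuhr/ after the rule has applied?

/h/ occurs between vowels /i/ and /e/, so it deletes.
/h/ occurs between vowels /e/ and /i/, so it deletes.
/h/ occurs between vowels /i/ and /o/, so it deletes.
The other instance of /h/ does not occur in the required environment and remains unchanged.
Surface form: [snieiiosotxuhr].

snieiiosotxuhr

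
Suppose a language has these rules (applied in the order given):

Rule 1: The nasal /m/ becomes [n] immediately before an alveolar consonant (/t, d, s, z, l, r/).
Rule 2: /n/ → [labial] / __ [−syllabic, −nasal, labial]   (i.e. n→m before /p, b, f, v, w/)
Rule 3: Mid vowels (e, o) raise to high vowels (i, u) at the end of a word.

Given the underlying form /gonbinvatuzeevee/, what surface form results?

Rule 1 (nasal place assimilation): no segment meets the environment; /gonbinvatuzeevee/ is unchanged.
Rule 2 (nasal place assimilation): /n/ precedes the labial consonant /b/, so it assimilates in place to [m]. /n/ precedes the labial consonant /v/, so it assimilates in place to [m]. /gonbinvatuzeevee/ → gombimvatuzeevee.
Rule 3 (final vowel raising): /e/ is a mid vowel in word-final position, so it raises to [i]. /gombimvatuzeevee/ → gombimvatuzeevei.

gombimvatuzeevei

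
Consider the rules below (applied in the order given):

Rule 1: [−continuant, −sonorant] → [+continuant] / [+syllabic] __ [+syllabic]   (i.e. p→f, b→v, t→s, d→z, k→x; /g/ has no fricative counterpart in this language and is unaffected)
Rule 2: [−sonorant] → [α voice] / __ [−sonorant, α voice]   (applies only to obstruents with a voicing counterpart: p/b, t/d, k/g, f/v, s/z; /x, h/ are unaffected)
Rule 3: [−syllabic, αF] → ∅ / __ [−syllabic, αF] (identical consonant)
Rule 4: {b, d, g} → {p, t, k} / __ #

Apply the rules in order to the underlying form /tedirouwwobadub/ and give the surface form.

tezirouwovazup

Rule 1 (intervocalic spirantization): /d/ is a stop between vowels /e/ and /i/, so it spirantizes to the fricative [z]. /b/ is a stop between vowels /o/ and /a/, so it spirantizes to the fricative [v]. /d/ is a stop between vowels /a/ and /u/, so it spirantizes to the fricative [z]. /tedirouwwobadub/ → tezirouwwovazub.
Rule 2 (regressive voicing assimilation): no segment meets the environment; /tezirouwwovazub/ is unchanged.
Rule 3 (degemination): /ww/ is a geminate; the first /w/ deletes. /tezirouwwovazub/ → tezirouwovazub.
Rule 4 (final devoicing): /b/ is a voiced stop in word-final position, so it devoices to [p]. /tezirouwovazub/ → tezirouwovazup.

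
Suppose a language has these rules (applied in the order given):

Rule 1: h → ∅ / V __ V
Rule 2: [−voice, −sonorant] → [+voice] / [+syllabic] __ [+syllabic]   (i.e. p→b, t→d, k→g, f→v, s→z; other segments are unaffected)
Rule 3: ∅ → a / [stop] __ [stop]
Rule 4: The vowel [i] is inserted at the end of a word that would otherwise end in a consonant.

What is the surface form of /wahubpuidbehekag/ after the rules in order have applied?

Rule 1 (intervocalic h-deletion): /h/ occurs between vowels /a/ and /u/, so it deletes. /h/ occurs between vowels /e/ and /e/, so it deletes. /wahubpuidbehekag/ → waubpuidbeekag.
Rule 2 (intervocalic voicing): /k/ is a voiceless obstruent between vowels /e/ and /a/, so it voices to [g]. /waubpuidbeekag/ → waubpuidbeegag.
Rule 3 (stop-cluster a-epenthesis): /b/ and /p/ form a stop–stop cluster, so [a] is inserted between them. /d/ and /b/ form a stop–stop cluster, so [a] is inserted between them. /waubpuidbeegag/ → waubapuidabeegag.
Rule 4 (final i-epenthesis): the form ends in the consonant /g/, so [i] is inserted word-finally. /waubapuidabeegag/ → waubapuidabeegagi.

waubapuidabeegagi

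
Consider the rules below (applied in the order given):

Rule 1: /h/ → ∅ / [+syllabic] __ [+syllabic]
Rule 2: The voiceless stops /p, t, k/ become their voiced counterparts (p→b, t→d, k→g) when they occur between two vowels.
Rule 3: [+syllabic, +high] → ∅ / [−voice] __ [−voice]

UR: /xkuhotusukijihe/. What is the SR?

xkuodusugijie

Rule 1 (intervocalic h-deletion): /h/ occurs between vowels /u/ and /o/, so it deletes. /h/ occurs between vowels /i/ and /e/, so it deletes. /xkuhotusukijihe/ → xkuotusukijie.
Rule 2 (intervocalic voicing): /t/ is a voiceless stop between vowels /o/ and /u/, so it voices to [d]. /k/ is a voiceless stop between vowels /u/ and /i/, so it voices to [g]. /xkuotusukijie/ → xkuodusugijie.
Rule 3 (high vowel syncope): no segment meets the environment; /xkuodusugijie/ is unchanged.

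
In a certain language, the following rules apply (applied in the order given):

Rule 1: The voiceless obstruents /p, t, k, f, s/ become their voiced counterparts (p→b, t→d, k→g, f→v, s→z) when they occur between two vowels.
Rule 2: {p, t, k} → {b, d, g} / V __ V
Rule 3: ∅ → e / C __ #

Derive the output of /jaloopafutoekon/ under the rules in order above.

Rule 1 (intervocalic voicing): /p/ is a voiceless obstruent between vowels /o/ and /a/, so it voices to [b]. /f/ is a voiceless obstruent between vowels /a/ and /u/, so it voices to [v]. /t/ is a voiceless obstruent between vowels /u/ and /o/, so it voices to [d]. /k/ is a voiceless obstruent between vowels /e/ and /o/, so it voices to [g]. /jaloopafutoekon/ → jaloobavudoegon.
Rule 2 (intervocalic voicing): no segment meets the environment; /jaloobavudoegon/ is unchanged.
Rule 3 (final e-epenthesis): the form ends in the consonant /n/, so [e] is inserted word-finally. /jaloobavudoegon/ → jaloobavudoegone.

jaloobavudoegone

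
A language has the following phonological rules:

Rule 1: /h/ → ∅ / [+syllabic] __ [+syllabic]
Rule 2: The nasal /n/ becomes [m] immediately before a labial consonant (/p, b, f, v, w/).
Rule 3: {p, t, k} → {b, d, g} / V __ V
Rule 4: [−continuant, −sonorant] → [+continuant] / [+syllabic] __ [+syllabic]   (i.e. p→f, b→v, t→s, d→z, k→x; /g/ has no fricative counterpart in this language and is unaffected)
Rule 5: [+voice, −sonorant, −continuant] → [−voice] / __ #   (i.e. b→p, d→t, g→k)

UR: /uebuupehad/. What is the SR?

uevuuveat

Rule 1 (intervocalic h-deletion): /h/ occurs between vowels /e/ and /a/, so it deletes. /uebuupehad/ → uebuupead.
Rule 2 (nasal place assimilation): no segment meets the environment; /uebuupead/ is unchanged.
Rule 3 (intervocalic voicing): /p/ is a voiceless stop between vowels /u/ and /e/, so it voices to [b]. /uebuupead/ → uebuubead.
Rule 4 (intervocalic spirantization): /b/ is a stop between vowels /e/ and /u/, so it spirantizes to the fricative [v]. /b/ is a stop between vowels /u/ and /e/, so it spirantizes to the fricative [v]. /uebuubead/ → uevuuvead.
Rule 5 (final devoicing): /d/ is a voiced stop in word-final position, so it devoices to [t]. /uevuuvead/ → uevuuveat.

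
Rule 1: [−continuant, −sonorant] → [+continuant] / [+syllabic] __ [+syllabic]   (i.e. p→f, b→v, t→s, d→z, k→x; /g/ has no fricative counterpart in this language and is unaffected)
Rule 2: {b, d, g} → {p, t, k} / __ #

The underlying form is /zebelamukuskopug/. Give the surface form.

zevelamuxuskofuk

Rule 1 (intervocalic spirantization): /b/ is a stop between vowels /e/ and /e/, so it spirantizes to the fricative [v]. /k/ is a stop between vowels /u/ and /u/, so it spirantizes to the fricative [x]. /p/ is a stop between vowels /o/ and /u/, so it spirantizes to the fricative [f]. /zebelamukuskopug/ → zevelamuxuskofug.
Rule 2 (final devoicing): /g/ is a voiced stop in word-final position, so it devoices to [k]. /zevelamuxuskofug/ → zevelamuxuskofuk.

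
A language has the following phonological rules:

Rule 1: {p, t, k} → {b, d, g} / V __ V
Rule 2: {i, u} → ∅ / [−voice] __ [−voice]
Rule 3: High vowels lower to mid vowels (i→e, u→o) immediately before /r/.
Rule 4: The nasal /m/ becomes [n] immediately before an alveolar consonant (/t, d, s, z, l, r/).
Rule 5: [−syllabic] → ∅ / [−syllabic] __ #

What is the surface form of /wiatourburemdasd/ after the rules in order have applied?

Rule 1 (intervocalic voicing): /t/ is a voiceless stop between vowels /a/ and /o/, so it voices to [d]. /wiatourburemdasd/ → wiadourburemdasd.
Rule 2 (high vowel syncope): no segment meets the environment; /wiadourburemdasd/ is unchanged.
Rule 3 (pre-rhotic lowering): /u/ is a high vowel immediately before /r/, so it lowers to [o]. /u/ is a high vowel immediately before /r/, so it lowers to [o]. /wiadourburemdasd/ → wiadoorboremdasd.
Rule 4 (nasal place assimilation): /m/ precedes the alveolar consonant /d/, so it assimilates in place to [n]. /wiadoorboremdasd/ → wiadoorborendasd.
Rule 5 (final cluster simplification): /d/ is the second consonant of a word-final cluster /sd/, so it deletes. /wiadoorborendasd/ → wiadoorborendas.

wiadoorborendas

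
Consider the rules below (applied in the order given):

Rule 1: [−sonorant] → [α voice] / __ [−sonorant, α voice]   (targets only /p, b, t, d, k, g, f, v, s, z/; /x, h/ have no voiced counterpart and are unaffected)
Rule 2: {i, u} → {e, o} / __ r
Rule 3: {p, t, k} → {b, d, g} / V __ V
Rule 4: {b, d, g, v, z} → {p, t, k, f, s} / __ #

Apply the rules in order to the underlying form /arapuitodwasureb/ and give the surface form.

Rule 1 (regressive voicing assimilation): no segment meets the environment; /arapuitodwasureb/ is unchanged.
Rule 2 (pre-rhotic lowering): /u/ is a high vowel immediately before /r/, so it lowers to [o]. /arapuitodwasureb/ → arapuitodwasoreb.
Rule 3 (intervocalic voicing): /p/ is a voiceless stop between vowels /a/ and /u/, so it voices to [b]. /t/ is a voiceless stop between vowels /i/ and /o/, so it voices to [d]. /arapuitodwasoreb/ → arabuidodwasoreb.
Rule 4 (final devoicing): /b/ is a voiced obstruent in word-final position, so it devoices to [p]. /arabuidodwasoreb/ → arabuidodwasorep.

arabuidodwasorep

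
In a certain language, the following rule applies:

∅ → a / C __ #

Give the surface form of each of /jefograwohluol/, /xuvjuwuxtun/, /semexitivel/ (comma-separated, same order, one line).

/jefograwohluol/: the form ends in the consonant /l/, so [a] is inserted word-finally. → [jefograwohluola].
/xuvjuwuxtun/: the form ends in the consonant /n/, so [a] is inserted word-finally. → [xuvjuwuxtuna].
/semexitivel/: the form ends in the consonant /l/, so [a] is inserted word-finally. → [semexitivela].

jefograwohluola, xuvjuwuxtuna, semexitivela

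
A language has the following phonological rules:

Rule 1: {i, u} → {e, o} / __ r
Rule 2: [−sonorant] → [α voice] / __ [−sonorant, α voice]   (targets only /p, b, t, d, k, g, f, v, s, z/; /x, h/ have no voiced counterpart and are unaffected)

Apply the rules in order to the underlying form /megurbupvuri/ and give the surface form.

Rule 1 (pre-rhotic lowering): /u/ is a high vowel immediately before /r/, so it lowers to [o]. /u/ is a high vowel immediately before /r/, so it lowers to [o]. /megurbupvuri/ → megorbupvori.
Rule 2 (regressive voicing assimilation): /p/ precedes the voiced obstruent /v/, so it voices to [b] by assimilation. /megorbupvori/ → megorbubvori.

megorbubvori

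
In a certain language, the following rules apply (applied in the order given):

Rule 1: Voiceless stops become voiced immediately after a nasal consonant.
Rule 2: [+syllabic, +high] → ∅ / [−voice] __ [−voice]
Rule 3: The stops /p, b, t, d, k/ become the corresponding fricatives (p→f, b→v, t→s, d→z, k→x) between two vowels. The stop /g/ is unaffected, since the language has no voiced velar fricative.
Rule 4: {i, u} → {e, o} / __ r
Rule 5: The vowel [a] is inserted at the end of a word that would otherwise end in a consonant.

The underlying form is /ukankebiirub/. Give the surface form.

uxangevieruba

Rule 1 (post-nasal voicing): /k/ is a voiceless stop immediately after the nasal /n/, so it voices to [g]. /ukankebiirub/ → ukangebiirub.
Rule 2 (high vowel syncope): no segment meets the environment; /ukangebiirub/ is unchanged.
Rule 3 (intervocalic spirantization): /k/ is a stop between vowels /u/ and /a/, so it spirantizes to the fricative [x]. /b/ is a stop between vowels /e/ and /i/, so it spirantizes to the fricative [v]. /ukangebiirub/ → uxangeviirub.
Rule 4 (pre-rhotic lowering): /i/ is a high vowel immediately before /r/, so it lowers to [e]. /uxangeviirub/ → uxangevierub.
Rule 5 (final a-epenthesis): the form ends in the consonant /b/, so [a] is inserted word-finally. /uxangevierub/ → uxangevieruba.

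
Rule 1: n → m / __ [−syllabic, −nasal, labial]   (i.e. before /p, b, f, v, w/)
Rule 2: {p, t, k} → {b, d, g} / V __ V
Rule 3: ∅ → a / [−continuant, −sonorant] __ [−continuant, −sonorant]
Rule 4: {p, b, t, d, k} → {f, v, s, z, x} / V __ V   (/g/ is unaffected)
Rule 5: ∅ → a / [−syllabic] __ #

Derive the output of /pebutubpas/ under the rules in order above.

pevuzuvafasa

Rule 1 (nasal place assimilation): no segment meets the environment; /pebutubpas/ is unchanged.
Rule 2 (intervocalic voicing): /t/ is a voiceless stop between vowels /u/ and /u/, so it voices to [d]. /pebutubpas/ → pebudubpas.
Rule 3 (stop-cluster a-epenthesis): /b/ and /p/ form a stop–stop cluster, so [a] is inserted between them. /pebudubpas/ → pebudubapas.
Rule 4 (intervocalic spirantization): /b/ is a stop between vowels /e/ and /u/, so it spirantizes to the fricative [v]. /d/ is a stop between vowels /u/ and /u/, so it spirantizes to the fricative [z]. /b/ is a stop between vowels /u/ and /a/, so it spirantizes to the fricative [v]. /p/ is a stop between vowels /a/ and /a/, so it spirantizes to the fricative [f]. /pebudubapas/ → pevuzuvafas.
Rule 5 (final a-epenthesis): the form ends in the consonant /s/, so [a] is inserted word-finally. /pevuzuvafas/ → pevuzuvafasa.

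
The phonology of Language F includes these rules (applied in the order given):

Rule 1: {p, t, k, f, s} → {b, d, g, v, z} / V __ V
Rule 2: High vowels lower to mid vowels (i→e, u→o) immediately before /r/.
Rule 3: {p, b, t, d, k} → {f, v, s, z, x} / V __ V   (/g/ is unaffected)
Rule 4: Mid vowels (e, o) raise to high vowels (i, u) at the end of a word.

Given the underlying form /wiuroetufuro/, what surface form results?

Rule 1 (intervocalic voicing): /t/ is a voiceless obstruent between vowels /e/ and /u/, so it voices to [d]. /f/ is a voiceless obstruent between vowels /u/ and /u/, so it voices to [v]. /wiuroetufuro/ → wiuroeduvuro.
Rule 2 (pre-rhotic lowering): /u/ is a high vowel immediately before /r/, so it lowers to [o]. /u/ is a high vowel immediately before /r/, so it lowers to [o]. /wiuroeduvuro/ → wioroeduvoro.
Rule 3 (intervocalic spirantization): /d/ is a stop between vowels /e/ and /u/, so it spirantizes to the fricative [z]. /wioroeduvoro/ → wioroezuvoro.
Rule 4 (final vowel raising): /o/ is a mid vowel in word-final position, so it raises to [u]. /wioroezuvoro/ → wioroezuvoru.

wioroezuvoru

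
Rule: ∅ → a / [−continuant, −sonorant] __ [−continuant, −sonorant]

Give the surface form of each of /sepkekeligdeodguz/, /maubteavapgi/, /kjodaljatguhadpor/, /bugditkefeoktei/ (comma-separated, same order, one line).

sepakekeligadeodaguz, maubateavapagi, kjodaljataguhadapor, bugaditakefeokatei

/sepkekeligdeodguz/: /p/ and /k/ form a stop–stop cluster, so [a] is inserted between them. /g/ and /d/ form a stop–stop cluster, so [a] is inserted between them. /d/ and /g/ form a stop–stop cluster, so [a] is inserted between them. → [sepakekeligadeodaguz].
/maubteavapgi/: /b/ and /t/ form a stop–stop cluster, so [a] is inserted between them. /p/ and /g/ form a stop–stop cluster, so [a] is inserted between them. → [maubateavapagi].
/kjodaljatguhadpor/: /t/ and /g/ form a stop–stop cluster, so [a] is inserted between them. /d/ and /p/ form a stop–stop cluster, so [a] is inserted between them. → [kjodaljataguhadapor].
/bugditkefeoktei/: /g/ and /d/ form a stop–stop cluster, so [a] is inserted between them. /t/ and /k/ form a stop–stop cluster, so [a] is inserted between them. /k/ and /t/ form a stop–stop cluster, so [a] is inserted between them. → [bugaditakefeokatei].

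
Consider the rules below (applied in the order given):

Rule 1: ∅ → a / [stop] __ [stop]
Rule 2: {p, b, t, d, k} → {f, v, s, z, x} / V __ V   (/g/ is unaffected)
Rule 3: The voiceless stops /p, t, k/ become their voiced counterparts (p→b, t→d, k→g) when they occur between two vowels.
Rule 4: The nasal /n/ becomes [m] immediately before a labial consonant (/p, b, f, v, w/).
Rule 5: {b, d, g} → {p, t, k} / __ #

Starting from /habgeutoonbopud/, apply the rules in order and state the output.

Rule 1 (stop-cluster a-epenthesis): /b/ and /g/ form a stop–stop cluster, so [a] is inserted between them. /habgeutoonbopud/ → habageutoonbopud.
Rule 2 (intervocalic spirantization): /b/ is a stop between vowels /a/ and /a/, so it spirantizes to the fricative [v]. /t/ is a stop between vowels /u/ and /o/, so it spirantizes to the fricative [s]. /p/ is a stop between vowels /o/ and /u/, so it spirantizes to the fricative [f]. /habageutoonbopud/ → havageusoonbofud.
Rule 3 (intervocalic voicing): no segment meets the environment; /havageusoonbofud/ is unchanged.
Rule 4 (nasal place assimilation): /n/ precedes the labial consonant /b/, so it assimilates in place to [m]. /havageusoonbofud/ → havageusoombofud.
Rule 5 (final devoicing): /d/ is a voiced stop in word-final position, so it devoices to [t]. /havageusoombofud/ → havageusoombofut.

havageusoombofut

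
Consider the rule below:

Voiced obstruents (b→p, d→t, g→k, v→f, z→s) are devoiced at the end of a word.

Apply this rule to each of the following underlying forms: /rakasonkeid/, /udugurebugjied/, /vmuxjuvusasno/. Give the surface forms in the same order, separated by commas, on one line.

rakasonkeit, udugurebugjiet, vmuxjuvusasno

/rakasonkeid/: /d/ is a voiced obstruent in word-final position, so it devoices to [t]. → [rakasonkeit].
/udugurebugjied/: /d/ is a voiced obstruent in word-final position, so it devoices to [t]. → [udugurebugjiet].
/vmuxjuvusasno/: the rule's environment is not met; surfaces unchanged as [vmuxjuvusasno].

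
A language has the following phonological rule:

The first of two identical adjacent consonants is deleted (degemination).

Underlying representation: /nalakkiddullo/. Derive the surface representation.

/kk/ is a geminate; the first /k/ deletes.
/dd/ is a geminate; the first /d/ deletes.
/ll/ is a geminate; the first /l/ deletes.
The other instances of /n/, /l/, /k/, /d/ do not occur in the required environment and remain unchanged.
Surface form: [nalakidulo].

nalakidulo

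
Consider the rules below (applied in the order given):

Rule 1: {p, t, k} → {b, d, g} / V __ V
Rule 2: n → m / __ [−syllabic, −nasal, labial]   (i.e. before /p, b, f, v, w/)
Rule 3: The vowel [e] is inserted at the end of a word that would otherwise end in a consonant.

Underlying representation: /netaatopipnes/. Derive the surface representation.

Rule 1 (intervocalic voicing): /t/ is a voiceless stop between vowels /e/ and /a/, so it voices to [d]. /t/ is a voiceless stop between vowels /a/ and /o/, so it voices to [d]. /p/ is a voiceless stop between vowels /o/ and /i/, so it voices to [b]. /netaatopipnes/ → nedaadobipnes.
Rule 2 (nasal place assimilation): no segment meets the environment; /nedaadobipnes/ is unchanged.
Rule 3 (final e-epenthesis): the form ends in the consonant /s/, so [e] is inserted word-finally. /nedaadobipnes/ → nedaadobipnese.

nedaadobipnese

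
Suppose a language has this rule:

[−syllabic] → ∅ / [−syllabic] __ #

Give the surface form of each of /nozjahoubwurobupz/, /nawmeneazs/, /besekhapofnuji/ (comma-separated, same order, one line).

nozjahoubwurobup, nawmeneaz, besekhapofnuji

/nozjahoubwurobupz/: /z/ is the second consonant of a word-final cluster /pz/, so it deletes. → [nozjahoubwurobup].
/nawmeneazs/: /s/ is the second consonant of a word-final cluster /zs/, so it deletes. → [nawmeneaz].
/besekhapofnuji/: the rule's environment is not met; surfaces unchanged as [besekhapofnuji].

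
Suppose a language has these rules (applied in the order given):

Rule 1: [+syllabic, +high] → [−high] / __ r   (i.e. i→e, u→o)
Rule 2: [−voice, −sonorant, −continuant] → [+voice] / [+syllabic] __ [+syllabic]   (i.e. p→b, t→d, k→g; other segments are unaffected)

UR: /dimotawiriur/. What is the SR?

Rule 1 (pre-rhotic lowering): /i/ is a high vowel immediately before /r/, so it lowers to [e]. /u/ is a high vowel immediately before /r/, so it lowers to [o]. /dimotawiriur/ → dimotawerior.
Rule 2 (intervocalic voicing): /t/ is a voiceless stop between vowels /o/ and /a/, so it voices to [d]. /dimotawerior/ → dimodawerior.

dimodawerior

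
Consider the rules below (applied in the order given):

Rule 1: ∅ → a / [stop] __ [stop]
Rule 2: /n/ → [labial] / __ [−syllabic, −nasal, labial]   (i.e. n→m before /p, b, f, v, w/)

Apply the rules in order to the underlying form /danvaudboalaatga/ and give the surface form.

Rule 1 (stop-cluster a-epenthesis): /d/ and /b/ form a stop–stop cluster, so [a] is inserted between them. /t/ and /g/ form a stop–stop cluster, so [a] is inserted between them. /danvaudboalaatga/ → danvaudaboalaataga.
Rule 2 (nasal place assimilation): /n/ precedes the labial consonant /v/, so it assimilates in place to [m]. /danvaudaboalaataga/ → damvaudaboalaataga.

damvaudaboalaataga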